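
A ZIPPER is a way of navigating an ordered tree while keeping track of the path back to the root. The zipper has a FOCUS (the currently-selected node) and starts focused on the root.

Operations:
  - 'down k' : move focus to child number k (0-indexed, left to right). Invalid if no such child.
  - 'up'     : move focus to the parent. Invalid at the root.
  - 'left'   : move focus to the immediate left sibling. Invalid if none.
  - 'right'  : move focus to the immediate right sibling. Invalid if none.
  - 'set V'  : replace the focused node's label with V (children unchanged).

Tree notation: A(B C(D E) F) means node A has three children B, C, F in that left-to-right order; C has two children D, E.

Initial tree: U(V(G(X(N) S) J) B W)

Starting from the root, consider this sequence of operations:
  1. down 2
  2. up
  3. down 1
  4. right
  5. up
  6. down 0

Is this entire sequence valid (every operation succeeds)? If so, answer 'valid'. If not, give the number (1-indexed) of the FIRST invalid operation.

Answer: valid

Derivation:
Step 1 (down 2): focus=W path=2 depth=1 children=[] left=['V', 'B'] right=[] parent=U
Step 2 (up): focus=U path=root depth=0 children=['V', 'B', 'W'] (at root)
Step 3 (down 1): focus=B path=1 depth=1 children=[] left=['V'] right=['W'] parent=U
Step 4 (right): focus=W path=2 depth=1 children=[] left=['V', 'B'] right=[] parent=U
Step 5 (up): focus=U path=root depth=0 children=['V', 'B', 'W'] (at root)
Step 6 (down 0): focus=V path=0 depth=1 children=['G', 'J'] left=[] right=['B', 'W'] parent=U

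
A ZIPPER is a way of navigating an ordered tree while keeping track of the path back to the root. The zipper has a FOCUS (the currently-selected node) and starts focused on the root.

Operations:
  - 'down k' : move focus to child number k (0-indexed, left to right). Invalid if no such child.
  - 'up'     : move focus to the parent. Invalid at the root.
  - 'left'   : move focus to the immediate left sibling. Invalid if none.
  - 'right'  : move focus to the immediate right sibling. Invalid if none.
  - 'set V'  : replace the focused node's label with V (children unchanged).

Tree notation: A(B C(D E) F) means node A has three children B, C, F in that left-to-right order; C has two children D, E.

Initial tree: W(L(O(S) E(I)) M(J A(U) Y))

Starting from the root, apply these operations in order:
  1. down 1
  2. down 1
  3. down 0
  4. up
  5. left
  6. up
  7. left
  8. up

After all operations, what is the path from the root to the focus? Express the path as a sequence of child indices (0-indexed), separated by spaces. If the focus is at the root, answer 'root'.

Answer: root

Derivation:
Step 1 (down 1): focus=M path=1 depth=1 children=['J', 'A', 'Y'] left=['L'] right=[] parent=W
Step 2 (down 1): focus=A path=1/1 depth=2 children=['U'] left=['J'] right=['Y'] parent=M
Step 3 (down 0): focus=U path=1/1/0 depth=3 children=[] left=[] right=[] parent=A
Step 4 (up): focus=A path=1/1 depth=2 children=['U'] left=['J'] right=['Y'] parent=M
Step 5 (left): focus=J path=1/0 depth=2 children=[] left=[] right=['A', 'Y'] parent=M
Step 6 (up): focus=M path=1 depth=1 children=['J', 'A', 'Y'] left=['L'] right=[] parent=W
Step 7 (left): focus=L path=0 depth=1 children=['O', 'E'] left=[] right=['M'] parent=W
Step 8 (up): focus=W path=root depth=0 children=['L', 'M'] (at root)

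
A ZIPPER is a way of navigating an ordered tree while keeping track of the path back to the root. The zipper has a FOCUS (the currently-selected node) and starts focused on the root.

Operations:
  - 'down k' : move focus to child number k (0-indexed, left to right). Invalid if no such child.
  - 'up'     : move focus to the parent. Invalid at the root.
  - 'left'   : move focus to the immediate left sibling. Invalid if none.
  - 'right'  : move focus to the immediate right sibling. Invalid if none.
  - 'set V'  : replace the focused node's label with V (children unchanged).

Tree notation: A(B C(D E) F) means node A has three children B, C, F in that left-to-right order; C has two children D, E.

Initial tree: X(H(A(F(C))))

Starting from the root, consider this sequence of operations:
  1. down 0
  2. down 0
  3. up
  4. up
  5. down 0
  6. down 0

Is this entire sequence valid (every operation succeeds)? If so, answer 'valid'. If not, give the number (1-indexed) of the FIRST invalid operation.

Answer: valid

Derivation:
Step 1 (down 0): focus=H path=0 depth=1 children=['A'] left=[] right=[] parent=X
Step 2 (down 0): focus=A path=0/0 depth=2 children=['F'] left=[] right=[] parent=H
Step 3 (up): focus=H path=0 depth=1 children=['A'] left=[] right=[] parent=X
Step 4 (up): focus=X path=root depth=0 children=['H'] (at root)
Step 5 (down 0): focus=H path=0 depth=1 children=['A'] left=[] right=[] parent=X
Step 6 (down 0): focus=A path=0/0 depth=2 children=['F'] left=[] right=[] parent=H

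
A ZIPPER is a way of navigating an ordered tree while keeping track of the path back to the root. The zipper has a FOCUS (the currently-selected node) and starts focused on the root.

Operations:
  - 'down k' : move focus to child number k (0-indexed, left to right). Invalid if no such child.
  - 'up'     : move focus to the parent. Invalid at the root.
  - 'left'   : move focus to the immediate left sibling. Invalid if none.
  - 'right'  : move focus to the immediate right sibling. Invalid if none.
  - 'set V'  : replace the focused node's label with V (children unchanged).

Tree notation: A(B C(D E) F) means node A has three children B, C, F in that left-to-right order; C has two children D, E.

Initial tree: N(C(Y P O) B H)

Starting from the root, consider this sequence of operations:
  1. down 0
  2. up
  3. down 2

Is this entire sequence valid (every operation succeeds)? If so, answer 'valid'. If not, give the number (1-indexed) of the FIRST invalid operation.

Answer: valid

Derivation:
Step 1 (down 0): focus=C path=0 depth=1 children=['Y', 'P', 'O'] left=[] right=['B', 'H'] parent=N
Step 2 (up): focus=N path=root depth=0 children=['C', 'B', 'H'] (at root)
Step 3 (down 2): focus=H path=2 depth=1 children=[] left=['C', 'B'] right=[] parent=N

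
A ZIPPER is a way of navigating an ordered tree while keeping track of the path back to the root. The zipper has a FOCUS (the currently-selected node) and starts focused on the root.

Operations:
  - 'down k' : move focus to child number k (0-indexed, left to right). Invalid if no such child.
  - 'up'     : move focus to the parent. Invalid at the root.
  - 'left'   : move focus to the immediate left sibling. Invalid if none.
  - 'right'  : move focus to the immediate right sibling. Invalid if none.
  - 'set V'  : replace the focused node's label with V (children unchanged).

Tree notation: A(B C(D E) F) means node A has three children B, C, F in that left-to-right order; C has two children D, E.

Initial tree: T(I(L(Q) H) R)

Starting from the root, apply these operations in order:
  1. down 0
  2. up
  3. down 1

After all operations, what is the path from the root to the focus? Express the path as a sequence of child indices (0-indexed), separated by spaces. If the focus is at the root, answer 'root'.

Answer: 1

Derivation:
Step 1 (down 0): focus=I path=0 depth=1 children=['L', 'H'] left=[] right=['R'] parent=T
Step 2 (up): focus=T path=root depth=0 children=['I', 'R'] (at root)
Step 3 (down 1): focus=R path=1 depth=1 children=[] left=['I'] right=[] parent=T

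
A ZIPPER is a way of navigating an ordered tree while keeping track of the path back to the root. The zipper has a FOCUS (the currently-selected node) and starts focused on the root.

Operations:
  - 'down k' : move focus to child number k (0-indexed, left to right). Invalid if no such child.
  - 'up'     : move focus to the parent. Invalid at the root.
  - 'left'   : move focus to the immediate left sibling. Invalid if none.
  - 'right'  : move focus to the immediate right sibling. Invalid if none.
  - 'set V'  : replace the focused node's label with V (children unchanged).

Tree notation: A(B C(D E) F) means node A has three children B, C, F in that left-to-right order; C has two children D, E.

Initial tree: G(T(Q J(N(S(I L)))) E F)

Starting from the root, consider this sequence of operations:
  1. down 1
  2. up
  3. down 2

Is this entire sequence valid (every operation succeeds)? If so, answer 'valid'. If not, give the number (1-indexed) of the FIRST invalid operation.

Step 1 (down 1): focus=E path=1 depth=1 children=[] left=['T'] right=['F'] parent=G
Step 2 (up): focus=G path=root depth=0 children=['T', 'E', 'F'] (at root)
Step 3 (down 2): focus=F path=2 depth=1 children=[] left=['T', 'E'] right=[] parent=G

Answer: valid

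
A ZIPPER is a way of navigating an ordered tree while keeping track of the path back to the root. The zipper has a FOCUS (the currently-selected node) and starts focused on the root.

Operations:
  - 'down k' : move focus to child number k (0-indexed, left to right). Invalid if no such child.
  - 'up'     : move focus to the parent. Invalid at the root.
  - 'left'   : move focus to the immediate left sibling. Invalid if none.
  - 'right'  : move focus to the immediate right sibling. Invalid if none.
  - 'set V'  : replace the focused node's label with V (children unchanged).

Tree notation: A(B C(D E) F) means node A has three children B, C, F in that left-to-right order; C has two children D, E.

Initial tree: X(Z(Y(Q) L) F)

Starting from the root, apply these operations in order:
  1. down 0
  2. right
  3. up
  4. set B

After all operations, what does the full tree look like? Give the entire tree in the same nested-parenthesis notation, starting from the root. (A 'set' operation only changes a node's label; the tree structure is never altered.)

Answer: B(Z(Y(Q) L) F)

Derivation:
Step 1 (down 0): focus=Z path=0 depth=1 children=['Y', 'L'] left=[] right=['F'] parent=X
Step 2 (right): focus=F path=1 depth=1 children=[] left=['Z'] right=[] parent=X
Step 3 (up): focus=X path=root depth=0 children=['Z', 'F'] (at root)
Step 4 (set B): focus=B path=root depth=0 children=['Z', 'F'] (at root)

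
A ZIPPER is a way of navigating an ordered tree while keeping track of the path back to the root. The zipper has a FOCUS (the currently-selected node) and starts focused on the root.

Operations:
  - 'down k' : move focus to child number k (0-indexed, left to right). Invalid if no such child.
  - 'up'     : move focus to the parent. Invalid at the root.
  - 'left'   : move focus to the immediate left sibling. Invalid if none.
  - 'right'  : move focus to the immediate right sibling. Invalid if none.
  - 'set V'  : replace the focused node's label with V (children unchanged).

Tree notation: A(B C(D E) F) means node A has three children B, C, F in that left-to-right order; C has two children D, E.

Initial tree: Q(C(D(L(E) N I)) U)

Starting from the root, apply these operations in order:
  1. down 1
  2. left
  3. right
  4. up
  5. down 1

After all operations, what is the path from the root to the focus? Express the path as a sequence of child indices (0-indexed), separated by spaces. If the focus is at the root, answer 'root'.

Answer: 1

Derivation:
Step 1 (down 1): focus=U path=1 depth=1 children=[] left=['C'] right=[] parent=Q
Step 2 (left): focus=C path=0 depth=1 children=['D'] left=[] right=['U'] parent=Q
Step 3 (right): focus=U path=1 depth=1 children=[] left=['C'] right=[] parent=Q
Step 4 (up): focus=Q path=root depth=0 children=['C', 'U'] (at root)
Step 5 (down 1): focus=U path=1 depth=1 children=[] left=['C'] right=[] parent=Q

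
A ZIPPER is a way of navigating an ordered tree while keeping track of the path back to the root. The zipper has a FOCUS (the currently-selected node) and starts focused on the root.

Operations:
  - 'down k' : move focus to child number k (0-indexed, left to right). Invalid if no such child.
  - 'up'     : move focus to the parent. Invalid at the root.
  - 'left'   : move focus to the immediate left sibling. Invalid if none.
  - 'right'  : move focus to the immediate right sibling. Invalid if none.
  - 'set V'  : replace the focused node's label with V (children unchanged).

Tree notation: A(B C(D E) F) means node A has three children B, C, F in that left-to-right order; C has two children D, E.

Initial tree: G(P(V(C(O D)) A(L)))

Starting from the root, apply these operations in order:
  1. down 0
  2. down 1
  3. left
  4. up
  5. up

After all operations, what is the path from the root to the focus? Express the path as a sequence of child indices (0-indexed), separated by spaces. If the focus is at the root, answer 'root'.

Step 1 (down 0): focus=P path=0 depth=1 children=['V', 'A'] left=[] right=[] parent=G
Step 2 (down 1): focus=A path=0/1 depth=2 children=['L'] left=['V'] right=[] parent=P
Step 3 (left): focus=V path=0/0 depth=2 children=['C'] left=[] right=['A'] parent=P
Step 4 (up): focus=P path=0 depth=1 children=['V', 'A'] left=[] right=[] parent=G
Step 5 (up): focus=G path=root depth=0 children=['P'] (at root)

Answer: root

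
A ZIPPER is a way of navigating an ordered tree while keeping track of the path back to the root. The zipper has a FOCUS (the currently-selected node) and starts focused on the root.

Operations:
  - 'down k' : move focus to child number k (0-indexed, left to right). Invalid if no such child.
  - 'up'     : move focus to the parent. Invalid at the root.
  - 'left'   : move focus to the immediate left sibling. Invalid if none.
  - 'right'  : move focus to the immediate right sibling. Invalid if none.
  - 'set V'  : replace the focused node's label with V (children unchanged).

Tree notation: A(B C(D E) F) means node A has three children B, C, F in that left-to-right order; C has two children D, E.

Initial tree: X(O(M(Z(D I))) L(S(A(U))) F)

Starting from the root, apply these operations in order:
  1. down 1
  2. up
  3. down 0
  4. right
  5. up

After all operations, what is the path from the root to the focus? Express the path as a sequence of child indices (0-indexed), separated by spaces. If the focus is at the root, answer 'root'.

Answer: root

Derivation:
Step 1 (down 1): focus=L path=1 depth=1 children=['S'] left=['O'] right=['F'] parent=X
Step 2 (up): focus=X path=root depth=0 children=['O', 'L', 'F'] (at root)
Step 3 (down 0): focus=O path=0 depth=1 children=['M'] left=[] right=['L', 'F'] parent=X
Step 4 (right): focus=L path=1 depth=1 children=['S'] left=['O'] right=['F'] parent=X
Step 5 (up): focus=X path=root depth=0 children=['O', 'L', 'F'] (at root)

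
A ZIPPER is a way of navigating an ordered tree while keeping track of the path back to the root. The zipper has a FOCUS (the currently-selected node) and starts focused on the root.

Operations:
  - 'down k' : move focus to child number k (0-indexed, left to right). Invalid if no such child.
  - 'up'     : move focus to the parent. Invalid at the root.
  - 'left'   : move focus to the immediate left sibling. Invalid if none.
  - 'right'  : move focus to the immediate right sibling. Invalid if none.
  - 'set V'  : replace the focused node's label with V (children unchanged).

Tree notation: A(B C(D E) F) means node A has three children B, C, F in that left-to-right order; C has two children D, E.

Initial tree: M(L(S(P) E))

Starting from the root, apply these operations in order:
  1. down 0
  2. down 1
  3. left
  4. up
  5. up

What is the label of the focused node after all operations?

Answer: M

Derivation:
Step 1 (down 0): focus=L path=0 depth=1 children=['S', 'E'] left=[] right=[] parent=M
Step 2 (down 1): focus=E path=0/1 depth=2 children=[] left=['S'] right=[] parent=L
Step 3 (left): focus=S path=0/0 depth=2 children=['P'] left=[] right=['E'] parent=L
Step 4 (up): focus=L path=0 depth=1 children=['S', 'E'] left=[] right=[] parent=M
Step 5 (up): focus=M path=root depth=0 children=['L'] (at root)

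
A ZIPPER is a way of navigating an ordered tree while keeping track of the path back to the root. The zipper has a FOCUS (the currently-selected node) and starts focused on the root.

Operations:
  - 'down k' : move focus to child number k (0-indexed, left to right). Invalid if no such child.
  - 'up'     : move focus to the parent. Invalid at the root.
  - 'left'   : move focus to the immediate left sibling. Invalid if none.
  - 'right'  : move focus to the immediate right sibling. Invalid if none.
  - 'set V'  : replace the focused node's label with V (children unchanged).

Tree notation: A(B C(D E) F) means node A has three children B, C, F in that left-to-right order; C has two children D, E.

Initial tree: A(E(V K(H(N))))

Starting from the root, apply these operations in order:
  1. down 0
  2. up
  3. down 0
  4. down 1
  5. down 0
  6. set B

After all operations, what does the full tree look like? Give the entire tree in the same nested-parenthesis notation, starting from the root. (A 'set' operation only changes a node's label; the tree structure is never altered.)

Answer: A(E(V K(B(N))))

Derivation:
Step 1 (down 0): focus=E path=0 depth=1 children=['V', 'K'] left=[] right=[] parent=A
Step 2 (up): focus=A path=root depth=0 children=['E'] (at root)
Step 3 (down 0): focus=E path=0 depth=1 children=['V', 'K'] left=[] right=[] parent=A
Step 4 (down 1): focus=K path=0/1 depth=2 children=['H'] left=['V'] right=[] parent=E
Step 5 (down 0): focus=H path=0/1/0 depth=3 children=['N'] left=[] right=[] parent=K
Step 6 (set B): focus=B path=0/1/0 depth=3 children=['N'] left=[] right=[] parent=K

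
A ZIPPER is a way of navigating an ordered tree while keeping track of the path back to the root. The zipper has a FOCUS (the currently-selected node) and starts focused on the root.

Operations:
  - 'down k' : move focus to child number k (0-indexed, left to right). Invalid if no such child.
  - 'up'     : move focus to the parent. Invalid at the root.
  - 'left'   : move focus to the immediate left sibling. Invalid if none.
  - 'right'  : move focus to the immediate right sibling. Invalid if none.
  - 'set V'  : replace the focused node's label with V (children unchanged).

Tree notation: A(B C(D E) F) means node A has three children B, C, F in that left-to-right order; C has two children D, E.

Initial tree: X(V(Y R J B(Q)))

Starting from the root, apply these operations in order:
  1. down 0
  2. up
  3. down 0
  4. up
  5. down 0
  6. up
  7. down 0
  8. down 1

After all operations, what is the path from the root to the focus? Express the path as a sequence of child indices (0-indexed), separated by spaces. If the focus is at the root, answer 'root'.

Step 1 (down 0): focus=V path=0 depth=1 children=['Y', 'R', 'J', 'B'] left=[] right=[] parent=X
Step 2 (up): focus=X path=root depth=0 children=['V'] (at root)
Step 3 (down 0): focus=V path=0 depth=1 children=['Y', 'R', 'J', 'B'] left=[] right=[] parent=X
Step 4 (up): focus=X path=root depth=0 children=['V'] (at root)
Step 5 (down 0): focus=V path=0 depth=1 children=['Y', 'R', 'J', 'B'] left=[] right=[] parent=X
Step 6 (up): focus=X path=root depth=0 children=['V'] (at root)
Step 7 (down 0): focus=V path=0 depth=1 children=['Y', 'R', 'J', 'B'] left=[] right=[] parent=X
Step 8 (down 1): focus=R path=0/1 depth=2 children=[] left=['Y'] right=['J', 'B'] parent=V

Answer: 0 1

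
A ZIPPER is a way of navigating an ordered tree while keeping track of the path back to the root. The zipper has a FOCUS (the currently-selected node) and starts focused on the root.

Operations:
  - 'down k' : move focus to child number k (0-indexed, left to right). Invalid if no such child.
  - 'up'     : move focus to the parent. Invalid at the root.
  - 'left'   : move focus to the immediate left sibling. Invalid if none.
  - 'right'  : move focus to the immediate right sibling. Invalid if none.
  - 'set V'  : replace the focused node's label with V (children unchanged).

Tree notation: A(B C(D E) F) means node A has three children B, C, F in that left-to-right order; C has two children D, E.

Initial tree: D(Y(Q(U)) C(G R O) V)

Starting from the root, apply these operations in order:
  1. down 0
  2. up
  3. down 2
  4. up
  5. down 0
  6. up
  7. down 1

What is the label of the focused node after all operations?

Step 1 (down 0): focus=Y path=0 depth=1 children=['Q'] left=[] right=['C', 'V'] parent=D
Step 2 (up): focus=D path=root depth=0 children=['Y', 'C', 'V'] (at root)
Step 3 (down 2): focus=V path=2 depth=1 children=[] left=['Y', 'C'] right=[] parent=D
Step 4 (up): focus=D path=root depth=0 children=['Y', 'C', 'V'] (at root)
Step 5 (down 0): focus=Y path=0 depth=1 children=['Q'] left=[] right=['C', 'V'] parent=D
Step 6 (up): focus=D path=root depth=0 children=['Y', 'C', 'V'] (at root)
Step 7 (down 1): focus=C path=1 depth=1 children=['G', 'R', 'O'] left=['Y'] right=['V'] parent=D

Answer: C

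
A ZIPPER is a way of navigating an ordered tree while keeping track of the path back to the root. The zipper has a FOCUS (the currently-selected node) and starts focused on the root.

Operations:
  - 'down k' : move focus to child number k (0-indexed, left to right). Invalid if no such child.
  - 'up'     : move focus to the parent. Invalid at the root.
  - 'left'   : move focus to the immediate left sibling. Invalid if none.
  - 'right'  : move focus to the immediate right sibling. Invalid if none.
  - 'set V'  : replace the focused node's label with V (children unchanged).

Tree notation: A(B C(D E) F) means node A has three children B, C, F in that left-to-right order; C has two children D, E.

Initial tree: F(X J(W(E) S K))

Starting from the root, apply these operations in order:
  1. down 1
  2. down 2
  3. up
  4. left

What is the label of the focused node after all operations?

Step 1 (down 1): focus=J path=1 depth=1 children=['W', 'S', 'K'] left=['X'] right=[] parent=F
Step 2 (down 2): focus=K path=1/2 depth=2 children=[] left=['W', 'S'] right=[] parent=J
Step 3 (up): focus=J path=1 depth=1 children=['W', 'S', 'K'] left=['X'] right=[] parent=F
Step 4 (left): focus=X path=0 depth=1 children=[] left=[] right=['J'] parent=F

Answer: X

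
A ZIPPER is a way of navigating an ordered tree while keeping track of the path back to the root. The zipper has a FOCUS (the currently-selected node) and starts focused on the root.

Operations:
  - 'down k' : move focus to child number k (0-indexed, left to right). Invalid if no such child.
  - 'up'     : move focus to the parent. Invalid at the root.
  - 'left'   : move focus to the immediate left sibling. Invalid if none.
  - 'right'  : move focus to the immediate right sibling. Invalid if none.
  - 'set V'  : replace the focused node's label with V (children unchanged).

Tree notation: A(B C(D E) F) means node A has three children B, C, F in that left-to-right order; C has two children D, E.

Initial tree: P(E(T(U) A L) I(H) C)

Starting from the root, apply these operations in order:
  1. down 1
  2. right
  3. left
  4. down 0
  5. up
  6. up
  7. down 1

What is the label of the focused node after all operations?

Step 1 (down 1): focus=I path=1 depth=1 children=['H'] left=['E'] right=['C'] parent=P
Step 2 (right): focus=C path=2 depth=1 children=[] left=['E', 'I'] right=[] parent=P
Step 3 (left): focus=I path=1 depth=1 children=['H'] left=['E'] right=['C'] parent=P
Step 4 (down 0): focus=H path=1/0 depth=2 children=[] left=[] right=[] parent=I
Step 5 (up): focus=I path=1 depth=1 children=['H'] left=['E'] right=['C'] parent=P
Step 6 (up): focus=P path=root depth=0 children=['E', 'I', 'C'] (at root)
Step 7 (down 1): focus=I path=1 depth=1 children=['H'] left=['E'] right=['C'] parent=P

Answer: I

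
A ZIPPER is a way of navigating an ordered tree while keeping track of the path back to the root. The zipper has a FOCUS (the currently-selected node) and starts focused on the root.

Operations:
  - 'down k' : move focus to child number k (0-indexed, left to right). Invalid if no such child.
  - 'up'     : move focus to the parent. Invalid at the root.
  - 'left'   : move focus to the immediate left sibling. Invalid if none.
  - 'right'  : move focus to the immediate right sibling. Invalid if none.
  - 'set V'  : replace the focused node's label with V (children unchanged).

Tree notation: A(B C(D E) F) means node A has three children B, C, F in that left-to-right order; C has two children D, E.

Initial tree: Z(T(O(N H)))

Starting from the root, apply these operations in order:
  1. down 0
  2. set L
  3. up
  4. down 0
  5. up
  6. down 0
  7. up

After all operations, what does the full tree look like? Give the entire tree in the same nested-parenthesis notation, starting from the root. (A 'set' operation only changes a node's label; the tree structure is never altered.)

Step 1 (down 0): focus=T path=0 depth=1 children=['O'] left=[] right=[] parent=Z
Step 2 (set L): focus=L path=0 depth=1 children=['O'] left=[] right=[] parent=Z
Step 3 (up): focus=Z path=root depth=0 children=['L'] (at root)
Step 4 (down 0): focus=L path=0 depth=1 children=['O'] left=[] right=[] parent=Z
Step 5 (up): focus=Z path=root depth=0 children=['L'] (at root)
Step 6 (down 0): focus=L path=0 depth=1 children=['O'] left=[] right=[] parent=Z
Step 7 (up): focus=Z path=root depth=0 children=['L'] (at root)

Answer: Z(L(O(N H)))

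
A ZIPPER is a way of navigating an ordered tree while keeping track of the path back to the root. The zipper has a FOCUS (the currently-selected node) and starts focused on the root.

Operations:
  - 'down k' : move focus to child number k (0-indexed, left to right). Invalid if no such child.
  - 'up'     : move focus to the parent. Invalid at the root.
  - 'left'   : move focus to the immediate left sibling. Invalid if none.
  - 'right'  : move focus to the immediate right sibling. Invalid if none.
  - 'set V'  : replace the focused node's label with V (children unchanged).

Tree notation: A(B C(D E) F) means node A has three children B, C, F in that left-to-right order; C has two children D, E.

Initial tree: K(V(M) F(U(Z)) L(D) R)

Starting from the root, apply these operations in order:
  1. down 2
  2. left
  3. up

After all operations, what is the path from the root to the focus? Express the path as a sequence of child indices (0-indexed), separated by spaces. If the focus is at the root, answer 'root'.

Answer: root

Derivation:
Step 1 (down 2): focus=L path=2 depth=1 children=['D'] left=['V', 'F'] right=['R'] parent=K
Step 2 (left): focus=F path=1 depth=1 children=['U'] left=['V'] right=['L', 'R'] parent=K
Step 3 (up): focus=K path=root depth=0 children=['V', 'F', 'L', 'R'] (at root)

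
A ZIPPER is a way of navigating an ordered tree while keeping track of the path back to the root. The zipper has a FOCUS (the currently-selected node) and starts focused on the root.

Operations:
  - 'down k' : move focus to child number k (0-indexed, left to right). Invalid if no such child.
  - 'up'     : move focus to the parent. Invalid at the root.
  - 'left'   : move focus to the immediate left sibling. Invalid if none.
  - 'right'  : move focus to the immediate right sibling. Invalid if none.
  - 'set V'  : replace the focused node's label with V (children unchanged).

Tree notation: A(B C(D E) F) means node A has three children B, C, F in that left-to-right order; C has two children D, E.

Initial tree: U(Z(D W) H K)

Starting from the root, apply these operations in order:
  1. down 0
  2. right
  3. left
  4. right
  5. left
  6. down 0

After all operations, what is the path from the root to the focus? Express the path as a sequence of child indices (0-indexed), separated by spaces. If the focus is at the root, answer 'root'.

Step 1 (down 0): focus=Z path=0 depth=1 children=['D', 'W'] left=[] right=['H', 'K'] parent=U
Step 2 (right): focus=H path=1 depth=1 children=[] left=['Z'] right=['K'] parent=U
Step 3 (left): focus=Z path=0 depth=1 children=['D', 'W'] left=[] right=['H', 'K'] parent=U
Step 4 (right): focus=H path=1 depth=1 children=[] left=['Z'] right=['K'] parent=U
Step 5 (left): focus=Z path=0 depth=1 children=['D', 'W'] left=[] right=['H', 'K'] parent=U
Step 6 (down 0): focus=D path=0/0 depth=2 children=[] left=[] right=['W'] parent=Z

Answer: 0 0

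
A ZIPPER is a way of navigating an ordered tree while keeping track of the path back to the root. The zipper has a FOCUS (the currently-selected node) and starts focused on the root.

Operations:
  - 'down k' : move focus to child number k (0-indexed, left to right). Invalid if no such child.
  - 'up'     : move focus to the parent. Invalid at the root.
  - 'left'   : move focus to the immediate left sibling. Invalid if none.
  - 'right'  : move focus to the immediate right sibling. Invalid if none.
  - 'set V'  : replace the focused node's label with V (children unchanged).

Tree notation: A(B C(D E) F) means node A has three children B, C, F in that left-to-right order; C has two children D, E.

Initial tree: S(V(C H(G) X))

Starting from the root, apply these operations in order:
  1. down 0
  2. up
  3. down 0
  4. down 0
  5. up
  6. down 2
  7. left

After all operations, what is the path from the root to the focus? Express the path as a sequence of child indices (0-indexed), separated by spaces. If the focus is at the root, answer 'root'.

Answer: 0 1

Derivation:
Step 1 (down 0): focus=V path=0 depth=1 children=['C', 'H', 'X'] left=[] right=[] parent=S
Step 2 (up): focus=S path=root depth=0 children=['V'] (at root)
Step 3 (down 0): focus=V path=0 depth=1 children=['C', 'H', 'X'] left=[] right=[] parent=S
Step 4 (down 0): focus=C path=0/0 depth=2 children=[] left=[] right=['H', 'X'] parent=V
Step 5 (up): focus=V path=0 depth=1 children=['C', 'H', 'X'] left=[] right=[] parent=S
Step 6 (down 2): focus=X path=0/2 depth=2 children=[] left=['C', 'H'] right=[] parent=V
Step 7 (left): focus=H path=0/1 depth=2 children=['G'] left=['C'] right=['X'] parent=V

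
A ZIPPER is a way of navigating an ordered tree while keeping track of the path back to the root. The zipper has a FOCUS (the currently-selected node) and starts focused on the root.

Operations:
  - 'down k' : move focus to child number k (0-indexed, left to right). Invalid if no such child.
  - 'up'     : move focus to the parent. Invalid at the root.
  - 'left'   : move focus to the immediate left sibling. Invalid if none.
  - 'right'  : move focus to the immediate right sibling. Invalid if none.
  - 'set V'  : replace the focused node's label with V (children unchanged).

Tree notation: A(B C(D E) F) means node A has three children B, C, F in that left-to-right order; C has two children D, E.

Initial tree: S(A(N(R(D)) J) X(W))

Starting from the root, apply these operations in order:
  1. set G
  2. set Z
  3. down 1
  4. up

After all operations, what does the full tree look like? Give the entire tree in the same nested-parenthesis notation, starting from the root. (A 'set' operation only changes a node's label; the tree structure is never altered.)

Step 1 (set G): focus=G path=root depth=0 children=['A', 'X'] (at root)
Step 2 (set Z): focus=Z path=root depth=0 children=['A', 'X'] (at root)
Step 3 (down 1): focus=X path=1 depth=1 children=['W'] left=['A'] right=[] parent=Z
Step 4 (up): focus=Z path=root depth=0 children=['A', 'X'] (at root)

Answer: Z(A(N(R(D)) J) X(W))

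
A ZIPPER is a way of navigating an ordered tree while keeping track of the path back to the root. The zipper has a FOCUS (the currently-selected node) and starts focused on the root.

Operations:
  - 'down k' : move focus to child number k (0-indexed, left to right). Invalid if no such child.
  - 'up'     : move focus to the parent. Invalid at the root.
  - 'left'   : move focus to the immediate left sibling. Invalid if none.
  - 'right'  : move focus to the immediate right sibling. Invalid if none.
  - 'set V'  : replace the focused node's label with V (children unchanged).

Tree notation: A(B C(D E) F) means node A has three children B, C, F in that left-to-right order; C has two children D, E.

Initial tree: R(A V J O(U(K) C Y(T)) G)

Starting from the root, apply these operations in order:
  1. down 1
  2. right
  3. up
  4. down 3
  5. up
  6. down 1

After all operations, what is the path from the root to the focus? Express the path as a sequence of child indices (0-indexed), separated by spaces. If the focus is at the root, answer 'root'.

Answer: 1

Derivation:
Step 1 (down 1): focus=V path=1 depth=1 children=[] left=['A'] right=['J', 'O', 'G'] parent=R
Step 2 (right): focus=J path=2 depth=1 children=[] left=['A', 'V'] right=['O', 'G'] parent=R
Step 3 (up): focus=R path=root depth=0 children=['A', 'V', 'J', 'O', 'G'] (at root)
Step 4 (down 3): focus=O path=3 depth=1 children=['U', 'C', 'Y'] left=['A', 'V', 'J'] right=['G'] parent=R
Step 5 (up): focus=R path=root depth=0 children=['A', 'V', 'J', 'O', 'G'] (at root)
Step 6 (down 1): focus=V path=1 depth=1 children=[] left=['A'] right=['J', 'O', 'G'] parent=R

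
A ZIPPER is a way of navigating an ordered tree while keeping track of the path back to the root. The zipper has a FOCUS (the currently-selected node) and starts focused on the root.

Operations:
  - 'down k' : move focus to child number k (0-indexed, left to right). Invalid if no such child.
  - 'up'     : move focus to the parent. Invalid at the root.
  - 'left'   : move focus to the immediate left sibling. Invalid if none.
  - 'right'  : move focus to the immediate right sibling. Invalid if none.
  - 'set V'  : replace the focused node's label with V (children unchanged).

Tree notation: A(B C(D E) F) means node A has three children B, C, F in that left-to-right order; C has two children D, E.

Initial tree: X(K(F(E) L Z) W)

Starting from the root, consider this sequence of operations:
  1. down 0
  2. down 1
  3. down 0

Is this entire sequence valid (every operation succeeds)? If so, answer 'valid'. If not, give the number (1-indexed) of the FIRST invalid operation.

Answer: 3

Derivation:
Step 1 (down 0): focus=K path=0 depth=1 children=['F', 'L', 'Z'] left=[] right=['W'] parent=X
Step 2 (down 1): focus=L path=0/1 depth=2 children=[] left=['F'] right=['Z'] parent=K
Step 3 (down 0): INVALID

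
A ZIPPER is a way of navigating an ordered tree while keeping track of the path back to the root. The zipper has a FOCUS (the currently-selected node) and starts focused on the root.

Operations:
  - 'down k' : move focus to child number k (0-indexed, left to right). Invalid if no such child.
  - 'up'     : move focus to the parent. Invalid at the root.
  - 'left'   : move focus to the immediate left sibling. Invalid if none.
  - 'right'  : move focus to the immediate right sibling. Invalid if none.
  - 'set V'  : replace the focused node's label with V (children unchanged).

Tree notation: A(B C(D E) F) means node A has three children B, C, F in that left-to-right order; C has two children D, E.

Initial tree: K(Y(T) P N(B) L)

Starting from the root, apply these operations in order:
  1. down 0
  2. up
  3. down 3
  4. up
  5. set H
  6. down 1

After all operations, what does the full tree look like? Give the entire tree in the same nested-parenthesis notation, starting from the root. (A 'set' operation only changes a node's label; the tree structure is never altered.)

Answer: H(Y(T) P N(B) L)

Derivation:
Step 1 (down 0): focus=Y path=0 depth=1 children=['T'] left=[] right=['P', 'N', 'L'] parent=K
Step 2 (up): focus=K path=root depth=0 children=['Y', 'P', 'N', 'L'] (at root)
Step 3 (down 3): focus=L path=3 depth=1 children=[] left=['Y', 'P', 'N'] right=[] parent=K
Step 4 (up): focus=K path=root depth=0 children=['Y', 'P', 'N', 'L'] (at root)
Step 5 (set H): focus=H path=root depth=0 children=['Y', 'P', 'N', 'L'] (at root)
Step 6 (down 1): focus=P path=1 depth=1 children=[] left=['Y'] right=['N', 'L'] parent=H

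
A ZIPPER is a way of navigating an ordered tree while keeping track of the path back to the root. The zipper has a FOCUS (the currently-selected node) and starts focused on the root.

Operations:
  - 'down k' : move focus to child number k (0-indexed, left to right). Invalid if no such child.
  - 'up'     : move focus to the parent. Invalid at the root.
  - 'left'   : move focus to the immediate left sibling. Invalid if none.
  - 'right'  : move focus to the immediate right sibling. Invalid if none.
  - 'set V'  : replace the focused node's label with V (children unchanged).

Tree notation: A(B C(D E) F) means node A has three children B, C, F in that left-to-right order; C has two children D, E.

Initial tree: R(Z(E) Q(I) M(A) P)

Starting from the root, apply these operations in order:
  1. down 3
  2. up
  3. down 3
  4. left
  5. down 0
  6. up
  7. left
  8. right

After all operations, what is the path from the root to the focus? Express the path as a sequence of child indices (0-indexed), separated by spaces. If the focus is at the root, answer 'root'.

Step 1 (down 3): focus=P path=3 depth=1 children=[] left=['Z', 'Q', 'M'] right=[] parent=R
Step 2 (up): focus=R path=root depth=0 children=['Z', 'Q', 'M', 'P'] (at root)
Step 3 (down 3): focus=P path=3 depth=1 children=[] left=['Z', 'Q', 'M'] right=[] parent=R
Step 4 (left): focus=M path=2 depth=1 children=['A'] left=['Z', 'Q'] right=['P'] parent=R
Step 5 (down 0): focus=A path=2/0 depth=2 children=[] left=[] right=[] parent=M
Step 6 (up): focus=M path=2 depth=1 children=['A'] left=['Z', 'Q'] right=['P'] parent=R
Step 7 (left): focus=Q path=1 depth=1 children=['I'] left=['Z'] right=['M', 'P'] parent=R
Step 8 (right): focus=M path=2 depth=1 children=['A'] left=['Z', 'Q'] right=['P'] parent=R

Answer: 2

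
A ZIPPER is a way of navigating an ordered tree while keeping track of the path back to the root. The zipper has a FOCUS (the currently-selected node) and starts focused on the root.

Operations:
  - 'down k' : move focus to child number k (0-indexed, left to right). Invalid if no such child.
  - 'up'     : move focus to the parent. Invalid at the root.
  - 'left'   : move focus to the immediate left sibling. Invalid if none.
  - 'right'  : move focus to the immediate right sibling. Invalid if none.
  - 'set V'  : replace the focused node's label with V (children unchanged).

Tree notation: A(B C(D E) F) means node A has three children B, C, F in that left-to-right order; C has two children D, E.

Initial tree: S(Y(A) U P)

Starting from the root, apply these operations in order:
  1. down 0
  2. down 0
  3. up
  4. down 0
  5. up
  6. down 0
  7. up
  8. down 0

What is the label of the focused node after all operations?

Step 1 (down 0): focus=Y path=0 depth=1 children=['A'] left=[] right=['U', 'P'] parent=S
Step 2 (down 0): focus=A path=0/0 depth=2 children=[] left=[] right=[] parent=Y
Step 3 (up): focus=Y path=0 depth=1 children=['A'] left=[] right=['U', 'P'] parent=S
Step 4 (down 0): focus=A path=0/0 depth=2 children=[] left=[] right=[] parent=Y
Step 5 (up): focus=Y path=0 depth=1 children=['A'] left=[] right=['U', 'P'] parent=S
Step 6 (down 0): focus=A path=0/0 depth=2 children=[] left=[] right=[] parent=Y
Step 7 (up): focus=Y path=0 depth=1 children=['A'] left=[] right=['U', 'P'] parent=S
Step 8 (down 0): focus=A path=0/0 depth=2 children=[] left=[] right=[] parent=Y

Answer: A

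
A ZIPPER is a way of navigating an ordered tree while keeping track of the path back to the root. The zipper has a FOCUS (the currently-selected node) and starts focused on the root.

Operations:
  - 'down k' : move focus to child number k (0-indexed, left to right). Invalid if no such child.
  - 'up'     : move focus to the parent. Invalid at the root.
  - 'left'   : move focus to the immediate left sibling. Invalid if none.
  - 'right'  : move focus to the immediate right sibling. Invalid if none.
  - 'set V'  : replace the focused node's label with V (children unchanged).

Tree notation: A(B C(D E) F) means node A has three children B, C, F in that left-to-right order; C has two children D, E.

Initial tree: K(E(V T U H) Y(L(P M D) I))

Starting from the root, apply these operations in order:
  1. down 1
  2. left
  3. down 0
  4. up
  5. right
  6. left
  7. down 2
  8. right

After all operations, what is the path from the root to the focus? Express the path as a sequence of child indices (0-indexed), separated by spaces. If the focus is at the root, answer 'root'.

Step 1 (down 1): focus=Y path=1 depth=1 children=['L', 'I'] left=['E'] right=[] parent=K
Step 2 (left): focus=E path=0 depth=1 children=['V', 'T', 'U', 'H'] left=[] right=['Y'] parent=K
Step 3 (down 0): focus=V path=0/0 depth=2 children=[] left=[] right=['T', 'U', 'H'] parent=E
Step 4 (up): focus=E path=0 depth=1 children=['V', 'T', 'U', 'H'] left=[] right=['Y'] parent=K
Step 5 (right): focus=Y path=1 depth=1 children=['L', 'I'] left=['E'] right=[] parent=K
Step 6 (left): focus=E path=0 depth=1 children=['V', 'T', 'U', 'H'] left=[] right=['Y'] parent=K
Step 7 (down 2): focus=U path=0/2 depth=2 children=[] left=['V', 'T'] right=['H'] parent=E
Step 8 (right): focus=H path=0/3 depth=2 children=[] left=['V', 'T', 'U'] right=[] parent=E

Answer: 0 3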